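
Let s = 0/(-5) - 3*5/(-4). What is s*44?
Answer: 165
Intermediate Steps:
s = 15/4 (s = 0*(-⅕) - 15*(-¼) = 0 + 15/4 = 15/4 ≈ 3.7500)
s*44 = (15/4)*44 = 165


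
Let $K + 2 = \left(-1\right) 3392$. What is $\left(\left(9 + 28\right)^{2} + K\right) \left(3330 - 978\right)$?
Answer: $-4762800$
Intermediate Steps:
$K = -3394$ ($K = -2 - 3392 = -3394$)
$\left(\left(9 + 28\right)^{2} + K\right) \left(3330 - 978\right) = \left(\left(9 + 28\right)^{2} - 3394\right) \left(3330 - 978\right) = \left(37^{2} - 3394\right) 2352 = \left(1369 - 3394\right) 2352 = \left(-2025\right) 2352 = -4762800$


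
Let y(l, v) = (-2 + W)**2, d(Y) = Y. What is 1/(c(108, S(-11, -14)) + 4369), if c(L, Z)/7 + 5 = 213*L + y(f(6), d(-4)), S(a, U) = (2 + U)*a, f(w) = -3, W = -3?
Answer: 1/165537 ≈ 6.0409e-6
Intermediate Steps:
S(a, U) = a*(2 + U)
y(l, v) = 25 (y(l, v) = (-2 - 3)**2 = (-5)**2 = 25)
c(L, Z) = 140 + 1491*L (c(L, Z) = -35 + 7*(213*L + 25) = -35 + 7*(25 + 213*L) = -35 + (175 + 1491*L) = 140 + 1491*L)
1/(c(108, S(-11, -14)) + 4369) = 1/((140 + 1491*108) + 4369) = 1/((140 + 161028) + 4369) = 1/(161168 + 4369) = 1/165537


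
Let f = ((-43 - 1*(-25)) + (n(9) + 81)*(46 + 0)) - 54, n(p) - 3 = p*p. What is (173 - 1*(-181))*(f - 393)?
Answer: 2522250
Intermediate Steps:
n(p) = 3 + p² (n(p) = 3 + p*p = 3 + p²)
f = 7518 (f = ((-43 - 1*(-25)) + ((3 + 9²) + 81)*(46 + 0)) - 54 = ((-43 + 25) + ((3 + 81) + 81)*46) - 54 = (-18 + (84 + 81)*46) - 54 = (-18 + 165*46) - 54 = (-18 + 7590) - 54 = 7572 - 54 = 7518)
(173 - 1*(-181))*(f - 393) = (173 - 1*(-181))*(7518 - 393) = (173 + 181)*7125 = 354*7125 = 2522250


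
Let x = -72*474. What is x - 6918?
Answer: -41046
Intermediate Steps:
x = -34128
x - 6918 = -34128 - 6918 = -41046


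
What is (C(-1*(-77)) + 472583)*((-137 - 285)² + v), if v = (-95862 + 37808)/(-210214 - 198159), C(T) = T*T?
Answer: 34799668149265632/408373 ≈ 8.5215e+10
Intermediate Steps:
C(T) = T²
v = 58054/408373 (v = -58054/(-408373) = -58054*(-1/408373) = 58054/408373 ≈ 0.14216)
(C(-1*(-77)) + 472583)*((-137 - 285)² + v) = ((-1*(-77))² + 472583)*((-137 - 285)² + 58054/408373) = (77² + 472583)*((-422)² + 58054/408373) = (5929 + 472583)*(178084 + 58054/408373) = 478512*(72724755386/408373) = 34799668149265632/408373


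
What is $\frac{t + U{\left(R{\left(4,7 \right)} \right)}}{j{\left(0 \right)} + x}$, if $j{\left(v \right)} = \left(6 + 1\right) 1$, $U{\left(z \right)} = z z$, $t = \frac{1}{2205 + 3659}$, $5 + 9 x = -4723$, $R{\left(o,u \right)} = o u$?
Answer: $- \frac{13792131}{9118520} \approx -1.5125$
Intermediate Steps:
$x = - \frac{1576}{3}$ ($x = - \frac{5}{9} + \frac{1}{9} \left(-4723\right) = - \frac{5}{9} - \frac{4723}{9} = - \frac{1576}{3} \approx -525.33$)
$t = \frac{1}{5864} \approx 0.00017053$
$U{\left(z \right)} = z^{2}$
$j{\left(v \right)} = 7$ ($j{\left(v \right)} = 7 \cdot 1 = 7$)
$\frac{t + U{\left(R{\left(4,7 \right)} \right)}}{j{\left(0 \right)} + x} = \frac{\frac{1}{5864} + \left(4 \cdot 7\right)^{2}}{7 - \frac{1576}{3}} = \frac{\frac{1}{5864} + 28^{2}}{- \frac{1555}{3}} = \left(\frac{1}{5864} + 784\right) \left(- \frac{3}{1555}\right) = \frac{4597377}{5864} \left(- \frac{3}{1555}\right) = - \frac{13792131}{9118520}$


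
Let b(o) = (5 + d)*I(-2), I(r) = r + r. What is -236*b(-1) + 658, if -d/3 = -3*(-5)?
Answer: -37102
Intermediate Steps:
I(r) = 2*r
d = -45 (d = -(-9)*(-5) = -3*15 = -45)
b(o) = 160 (b(o) = (5 - 45)*(2*(-2)) = -40*(-4) = 160)
-236*b(-1) + 658 = -236*160 + 658 = -37760 + 658 = -37102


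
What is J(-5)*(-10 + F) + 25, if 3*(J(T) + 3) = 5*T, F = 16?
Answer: -43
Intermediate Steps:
J(T) = -3 + 5*T/3 (J(T) = -3 + (5*T)/3 = -3 + 5*T/3)
J(-5)*(-10 + F) + 25 = (-3 + (5/3)*(-5))*(-10 + 16) + 25 = (-3 - 25/3)*6 + 25 = -34/3*6 + 25 = -68 + 25 = -43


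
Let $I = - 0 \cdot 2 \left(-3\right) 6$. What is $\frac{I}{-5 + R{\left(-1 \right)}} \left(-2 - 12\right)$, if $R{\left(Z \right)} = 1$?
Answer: $0$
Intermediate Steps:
$I = 0$ ($I = - 0 \left(-6\right) 6 = - 0 \cdot 6 = \left(-1\right) 0 = 0$)
$\frac{I}{-5 + R{\left(-1 \right)}} \left(-2 - 12\right) = \frac{0}{-5 + 1} \left(-2 - 12\right) = \frac{0}{-4} \left(-2 - 12\right) = 0 \left(- \frac{1}{4}\right) \left(-14\right) = 0 \left(-14\right) = 0$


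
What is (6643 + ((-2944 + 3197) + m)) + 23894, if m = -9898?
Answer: 20892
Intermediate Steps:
(6643 + ((-2944 + 3197) + m)) + 23894 = (6643 + ((-2944 + 3197) - 9898)) + 23894 = (6643 + (253 - 9898)) + 23894 = (6643 - 9645) + 23894 = -3002 + 23894 = 20892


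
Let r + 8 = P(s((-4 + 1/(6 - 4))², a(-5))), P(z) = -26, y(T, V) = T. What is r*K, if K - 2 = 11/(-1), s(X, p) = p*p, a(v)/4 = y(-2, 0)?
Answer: 306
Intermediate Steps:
a(v) = -8 (a(v) = 4*(-2) = -8)
s(X, p) = p²
K = -9 (K = 2 + 11/(-1) = 2 + 11*(-1) = 2 - 11 = -9)
r = -34 (r = -8 - 26 = -34)
r*K = -34*(-9) = 306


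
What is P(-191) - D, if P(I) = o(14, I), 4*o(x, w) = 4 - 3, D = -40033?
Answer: 160133/4 ≈ 40033.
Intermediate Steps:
o(x, w) = 1/4 (o(x, w) = (4 - 3)/4 = (1/4)*1 = 1/4)
P(I) = 1/4
P(-191) - D = 1/4 - 1*(-40033) = 1/4 + 40033 = 160133/4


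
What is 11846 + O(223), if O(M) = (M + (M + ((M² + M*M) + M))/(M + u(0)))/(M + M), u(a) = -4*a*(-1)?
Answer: 5283987/446 ≈ 11848.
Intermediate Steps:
u(a) = 4*a
O(M) = (M + (2*M + 2*M²)/M)/(2*M) (O(M) = (M + (M + ((M² + M*M) + M))/(M + 4*0))/(M + M) = (M + (M + ((M² + M²) + M))/(M + 0))/((2*M)) = (M + (M + (2*M² + M))/M)*(1/(2*M)) = (M + (M + (M + 2*M²))/M)*(1/(2*M)) = (M + (2*M + 2*M²)/M)*(1/(2*M)) = (M + (2*M + 2*M²)/M)/(2*M))
11846 + O(223) = 11846 + (3/2 + 1/223) = 11846 + 671/446 = 5283987/446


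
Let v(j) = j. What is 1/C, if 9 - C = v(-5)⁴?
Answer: -1/616 ≈ -0.0016234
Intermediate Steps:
C = -616 (C = 9 - 1*(-5)⁴ = 9 - 1*625 = 9 - 625 = -616)
1/C = 1/(-616) = -1/616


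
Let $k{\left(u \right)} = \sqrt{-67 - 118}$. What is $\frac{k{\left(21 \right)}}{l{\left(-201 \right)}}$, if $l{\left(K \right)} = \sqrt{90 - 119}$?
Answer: $\frac{\sqrt{5365}}{29} \approx 2.5257$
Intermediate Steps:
$l{\left(K \right)} = i \sqrt{29}$ ($l{\left(K \right)} = \sqrt{-29} = i \sqrt{29}$)
$k{\left(u \right)} = i \sqrt{185}$ ($k{\left(u \right)} = \sqrt{-185} = i \sqrt{185}$)
$\frac{k{\left(21 \right)}}{l{\left(-201 \right)}} = \frac{i \sqrt{185}}{i \sqrt{29}} = i \sqrt{185} \left(- \frac{i \sqrt{29}}{29}\right) = \frac{\sqrt{5365}}{29}$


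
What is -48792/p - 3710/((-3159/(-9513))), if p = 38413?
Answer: -1407967786/126009 ≈ -11174.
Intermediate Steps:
-48792/p - 3710/((-3159/(-9513))) = -48792/38413 - 3710/((-3159/(-9513))) = -48792*1/38413 - 3710/((-3159*(-1/9513))) = -456/359 - 3710/351/1057 = -456/359 - 3710*1057/351 = -456/359 - 3921470/351 = -1407967786/126009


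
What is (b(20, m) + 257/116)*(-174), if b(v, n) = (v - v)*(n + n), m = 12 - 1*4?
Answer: -771/2 ≈ -385.50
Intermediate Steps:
m = 8 (m = 12 - 4 = 8)
b(v, n) = 0 (b(v, n) = 0*(2*n) = 0)
(b(20, m) + 257/116)*(-174) = (0 + 257/116)*(-174) = (257/116)*(-174) = -771/2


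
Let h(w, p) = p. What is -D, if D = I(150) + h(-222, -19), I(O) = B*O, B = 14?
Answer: -2081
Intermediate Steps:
I(O) = 14*O
D = 2081 (D = 14*150 - 19 = 2100 - 19 = 2081)
-D = -1*2081 = -2081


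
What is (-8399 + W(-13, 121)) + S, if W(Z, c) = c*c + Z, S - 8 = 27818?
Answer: 34055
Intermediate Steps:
S = 27826 (S = 8 + 27818 = 27826)
W(Z, c) = Z + c**2 (W(Z, c) = c**2 + Z = Z + c**2)
(-8399 + W(-13, 121)) + S = (-8399 + (-13 + 121**2)) + 27826 = (-8399 + (-13 + 14641)) + 27826 = (-8399 + 14628) + 27826 = 6229 + 27826 = 34055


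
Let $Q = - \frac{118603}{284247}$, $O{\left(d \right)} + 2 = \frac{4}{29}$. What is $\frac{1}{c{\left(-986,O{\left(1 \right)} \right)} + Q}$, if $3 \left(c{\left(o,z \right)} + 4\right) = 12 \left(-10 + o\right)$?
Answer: $- \frac{284247}{1133695639} \approx -0.00025073$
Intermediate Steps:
$O{\left(d \right)} = - \frac{54}{29}$ ($O{\left(d \right)} = -2 + \frac{4}{29} = - \frac{54}{29}$)
$c{\left(o,z \right)} = -44 + 4 o$ ($c{\left(o,z \right)} = -4 + \frac{12 \left(-10 + o\right)}{3} = -4 + \frac{-120 + 12 o}{3} = -4 + \left(-40 + 4 o\right) = -44 + 4 o$)
$Q = - \frac{118603}{284247}$ ($Q = \left(-118603\right) \frac{1}{284247} = - \frac{118603}{284247} \approx -0.41725$)
$\frac{1}{c{\left(-986,O{\left(1 \right)} \right)} + Q} = \frac{1}{\left(-44 + 4 \left(-986\right)\right) - \frac{118603}{284247}} = \frac{1}{\left(-44 - 3944\right) - \frac{118603}{284247}} = \frac{1}{-3988 - \frac{118603}{284247}} = \frac{1}{- \frac{1133695639}{284247}} = - \frac{284247}{1133695639}$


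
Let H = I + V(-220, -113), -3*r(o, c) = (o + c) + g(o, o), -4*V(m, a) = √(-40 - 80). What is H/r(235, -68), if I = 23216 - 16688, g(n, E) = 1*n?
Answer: -3264/67 + I*√30/268 ≈ -48.716 + 0.020437*I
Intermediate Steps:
V(m, a) = -I*√30/2 (V(m, a) = -√(-40 - 80)/4 = -I*√30/2)
g(n, E) = n
I = 6528
r(o, c) = -2*o/3 - c/3 (r(o, c) = -((o + c) + o)/3 = -((c + o) + o)/3 = -(c + 2*o)/3 = -2*o/3 - c/3)
H = 6528 - I*√30/2 ≈ 6528.0 - 2.7386*I
H/r(235, -68) = (6528 - I*√30/2)/(-⅔*235 - ⅓*(-68)) = (6528 - I*√30/2)/(-470/3 + 68/3) = (6528 - I*√30/2)/(-134) = (6528 - I*√30/2)*(-1/134) = -3264/67 + I*√30/268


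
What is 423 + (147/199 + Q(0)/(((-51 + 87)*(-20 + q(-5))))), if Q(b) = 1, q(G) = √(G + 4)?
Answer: 304324321/718191 - I/14436 ≈ 423.74 - 6.9271e-5*I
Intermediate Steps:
q(G) = √(4 + G)
423 + (147/199 + Q(0)/(((-51 + 87)*(-20 + q(-5))))) = 423 + (147/199 + 1/((-51 + 87)*(-20 + √(4 - 5)))) = 423 + (147*(1/199) + 1/(36*(-20 + √(-1)))) = 423 + (147/199 + 1/(36*(-20 + I))) = 423 + (147/199 + 1/(-720 + 36*I)) = 423 + (147/199 + 1*((-720 - 36*I)/519696)) = 423 + (147/199 + (-720 - 36*I)/519696) = 84324/199 + (-720 - 36*I)/519696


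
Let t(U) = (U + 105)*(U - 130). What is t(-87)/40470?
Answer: -651/6745 ≈ -0.096516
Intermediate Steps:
t(U) = (-130 + U)*(105 + U) (t(U) = (105 + U)*(-130 + U) = (-130 + U)*(105 + U))
t(-87)/40470 = (-13650 + (-87)² - 25*(-87))/40470 = (-13650 + 7569 + 2175)*(1/40470) = -3906*1/40470 = -651/6745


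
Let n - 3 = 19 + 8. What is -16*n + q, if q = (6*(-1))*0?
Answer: -480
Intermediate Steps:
n = 30 (n = 3 + (19 + 8) = 3 + 27 = 30)
q = 0 (q = -6*0 = 0)
-16*n + q = -16*30 + 0 = -480 + 0 = -480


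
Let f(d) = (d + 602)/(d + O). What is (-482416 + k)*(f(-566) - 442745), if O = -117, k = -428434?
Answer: 275436368250350/683 ≈ 4.0327e+11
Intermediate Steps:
f(d) = (602 + d)/(-117 + d) (f(d) = (d + 602)/(d - 117) = (602 + d)/(-117 + d))
(-482416 + k)*(f(-566) - 442745) = (-482416 - 428434)*((602 - 566)/(-117 - 566) - 442745) = -910850*(36/(-683) - 442745) = -910850*(-1/683*36 - 442745) = -910850*(-36/683 - 442745) = -910850*(-302394871/683) = 275436368250350/683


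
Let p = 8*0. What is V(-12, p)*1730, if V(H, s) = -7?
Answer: -12110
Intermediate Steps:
p = 0
V(-12, p)*1730 = -7*1730 = -12110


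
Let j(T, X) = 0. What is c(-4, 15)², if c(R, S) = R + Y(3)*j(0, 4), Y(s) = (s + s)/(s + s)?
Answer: 16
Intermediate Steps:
Y(s) = 1 (Y(s) = (2*s)/((2*s)) = (2*s)*(1/(2*s)) = 1)
c(R, S) = R (c(R, S) = R + 1*0 = R + 0 = R)
c(-4, 15)² = (-4)² = 16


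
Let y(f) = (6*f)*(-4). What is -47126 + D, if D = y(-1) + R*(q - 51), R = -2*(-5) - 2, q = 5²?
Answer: -47310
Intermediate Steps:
q = 25
y(f) = -24*f
R = 8 (R = 10 - 2 = 8)
D = -184 (D = -24*(-1) + 8*(25 - 51) = 24 + 8*(-26) = 24 - 208 = -184)
-47126 + D = -47126 - 184 = -47310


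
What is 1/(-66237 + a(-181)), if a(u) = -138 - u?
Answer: -1/66194 ≈ -1.5107e-5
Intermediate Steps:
1/(-66237 + a(-181)) = 1/(-66237 + (-138 - 1*(-181))) = 1/(-66237 + (-138 + 181)) = 1/(-66237 + 43) = 1/(-66194) = -1/66194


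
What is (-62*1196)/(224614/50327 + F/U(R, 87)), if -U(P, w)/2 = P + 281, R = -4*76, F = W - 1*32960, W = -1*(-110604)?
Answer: -21458124298/489740229 ≈ -43.815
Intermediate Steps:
W = 110604
F = 77644 (F = 110604 - 1*32960 = 110604 - 32960 = 77644)
R = -304
U(P, w) = -562 - 2*P (U(P, w) = -2*(P + 281) = -2*(281 + P) = -562 - 2*P)
(-62*1196)/(224614/50327 + F/U(R, 87)) = (-62*1196)/(224614/50327 + 77644/(-562 - 2*(-304))) = -74152/(224614*(1/50327) + 77644/(-562 + 608)) = -74152/(224614/50327 + 77644/46) = -74152/(224614/50327 + 77644*(1/46)) = -74152/(224614/50327 + 38822/23) = -74152/1958960916/1157521 = -74152*1157521/1958960916 = -21458124298/489740229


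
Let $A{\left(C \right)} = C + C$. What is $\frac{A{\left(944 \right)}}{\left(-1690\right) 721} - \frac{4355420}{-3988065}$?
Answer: $\frac{529950624908}{485941732185} \approx 1.0906$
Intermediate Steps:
$A{\left(C \right)} = 2 C$
$\frac{A{\left(944 \right)}}{\left(-1690\right) 721} - \frac{4355420}{-3988065} = \frac{2 \cdot 944}{\left(-1690\right) 721} - \frac{4355420}{-3988065} = \frac{1888}{-1218490} - - \frac{871084}{797613} = 1888 \left(- \frac{1}{1218490}\right) + \frac{871084}{797613} = - \frac{944}{609245} + \frac{871084}{797613} = \frac{529950624908}{485941732185}$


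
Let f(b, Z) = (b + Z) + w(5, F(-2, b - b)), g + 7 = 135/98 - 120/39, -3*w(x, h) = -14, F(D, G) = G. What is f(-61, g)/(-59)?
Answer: 248555/225498 ≈ 1.1022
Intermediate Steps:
w(x, h) = 14/3 (w(x, h) = -1/3*(-14) = 14/3)
g = -11083/1274 (g = -7 + (135/98 - 120/39) = -7 + (135*(1/98) - 120*1/39) = -7 + (135/98 - 40/13) = -7 - 2165/1274 = -11083/1274 ≈ -8.6994)
f(b, Z) = 14/3 + Z + b (f(b, Z) = (b + Z) + 14/3 = (Z + b) + 14/3 = 14/3 + Z + b)
f(-61, g)/(-59) = (14/3 - 11083/1274 - 61)/(-59) = -248555/3822*(-1/59) = 248555/225498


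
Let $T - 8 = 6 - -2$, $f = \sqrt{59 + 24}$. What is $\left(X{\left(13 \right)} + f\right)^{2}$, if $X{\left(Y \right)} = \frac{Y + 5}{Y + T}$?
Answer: $\frac{70127}{841} + \frac{36 \sqrt{83}}{29} \approx 94.695$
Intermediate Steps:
$f = \sqrt{83} \approx 9.1104$
$T = 16$ ($T = 8 + \left(6 - -2\right) = 8 + \left(6 + 2\right) = 8 + 8 = 16$)
$X{\left(Y \right)} = \frac{5 + Y}{16 + Y}$ ($X{\left(Y \right)} = \frac{Y + 5}{Y + 16} = \frac{5 + Y}{16 + Y}$)
$\left(X{\left(13 \right)} + f\right)^{2} = \left(\frac{5 + 13}{16 + 13} + \sqrt{83}\right)^{2} = \left(\frac{1}{29} \cdot 18 + \sqrt{83}\right)^{2} = \left(\frac{18}{29} + \sqrt{83}\right)^{2}$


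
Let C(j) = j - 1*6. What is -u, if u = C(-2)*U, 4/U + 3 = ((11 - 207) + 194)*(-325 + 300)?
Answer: 32/47 ≈ 0.68085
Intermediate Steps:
U = 4/47 (U = 4/(-3 + ((11 - 207) + 194)*(-325 + 300)) = 4/(-3 + (-196 + 194)*(-25)) = 4/(-3 - 2*(-25)) = 4/(-3 + 50) = 4/47 ≈ 0.085106)
C(j) = -6 + j (C(j) = j - 6 = -6 + j)
u = -32/47 (u = (-6 - 2)*(4/47) = -8*4/47 = -32/47 ≈ -0.68085)
-u = -1*(-32/47) = 32/47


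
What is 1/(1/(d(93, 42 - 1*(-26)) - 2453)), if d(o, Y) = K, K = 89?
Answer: -2364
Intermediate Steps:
d(o, Y) = 89
1/(1/(d(93, 42 - 1*(-26)) - 2453)) = 1/(1/(89 - 2453)) = 1/(1/(-2364)) = 1/(-1/2364) = -2364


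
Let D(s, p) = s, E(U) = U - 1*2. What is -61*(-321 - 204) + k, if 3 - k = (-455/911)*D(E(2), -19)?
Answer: 32028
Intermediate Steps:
E(U) = -2 + U (E(U) = U - 2 = -2 + U)
k = 3 (k = 3 - (-455/911)*(-2 + 2) = 3 - (-455*1/911)*0 = 3 - (-455)*0/911 = 3 - 1*0 = 3 + 0 = 3)
-61*(-321 - 204) + k = -61*(-321 - 204) + 3 = -61*(-525) + 3 = 32025 + 3 = 32028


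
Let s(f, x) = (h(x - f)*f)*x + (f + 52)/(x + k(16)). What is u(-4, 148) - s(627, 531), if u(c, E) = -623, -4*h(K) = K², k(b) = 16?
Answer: 419596164396/547 ≈ 7.6709e+8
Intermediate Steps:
h(K) = -K²/4
s(f, x) = (52 + f)/(16 + x) - f*x*(x - f)²/4 (s(f, x) = ((-(x - f)²/4)*f)*x + (f + 52)/(x + 16) = (-f*(x - f)²/4)*x + (52 + f)/(16 + x) = -f*x*(x - f)²/4 + (52 + f)/(16 + x) = (52 + f)/(16 + x) - f*x*(x - f)²/4)
u(-4, 148) - s(627, 531) = -623 - (52 + 627 - 4*627*531*(627 - 1*531)² - ¼*627*531²*(627 - 1*531)²)/(16 + 531) = -623 - (52 + 627 - 4*627*531*(627 - 531)² - ¼*627*281961*(627 - 531)²)/547 = -623 - (52 + 627 - 4*627*531*96² - ¼*627*281961*96²)/547 = -623 - (52 + 627 - 4*627*531*9216 - ¼*627*281961*9216)/547 = -623 - (52 + 627 - 12273389568 - 407323116288)/547 = -623 - (-419596505177)/547 = -623 - 1*(-419596505177/547) = -623 + 419596505177/547 = 419596164396/547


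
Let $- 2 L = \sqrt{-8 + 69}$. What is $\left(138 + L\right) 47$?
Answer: $6486 - \frac{47 \sqrt{61}}{2} \approx 6302.5$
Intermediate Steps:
$L = - \frac{\sqrt{61}}{2}$ ($L = - \frac{\sqrt{-8 + 69}}{2} = - \frac{\sqrt{61}}{2} \approx -3.9051$)
$\left(138 + L\right) 47 = \left(138 - \frac{\sqrt{61}}{2}\right) 47 = 6486 - \frac{47 \sqrt{61}}{2}$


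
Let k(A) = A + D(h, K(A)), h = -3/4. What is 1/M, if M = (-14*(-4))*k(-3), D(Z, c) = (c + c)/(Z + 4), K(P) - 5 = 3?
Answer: 13/1400 ≈ 0.0092857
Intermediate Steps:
K(P) = 8 (K(P) = 5 + 3 = 8)
h = -¾ (h = -3*¼ = -¾ ≈ -0.75000)
D(Z, c) = 2*c/(4 + Z) (D(Z, c) = (2*c)/(4 + Z) = 2*c/(4 + Z))
k(A) = 64/13 + A (k(A) = A + 2*8/(4 - ¾) = A + 2*8/(13/4) = A + 2*8*(4/13) = A + 64/13 = 64/13 + A)
M = 1400/13 (M = (-14*(-4))*(64/13 - 3) = -14*(-4)*(25/13) = 56*(25/13) = 1400/13 ≈ 107.69)
1/M = 1/(1400/13) = 13/1400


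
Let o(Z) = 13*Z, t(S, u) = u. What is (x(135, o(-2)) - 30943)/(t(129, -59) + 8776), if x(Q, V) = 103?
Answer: -30840/8717 ≈ -3.5379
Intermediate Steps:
(x(135, o(-2)) - 30943)/(t(129, -59) + 8776) = (103 - 30943)/(-59 + 8776) = -30840/8717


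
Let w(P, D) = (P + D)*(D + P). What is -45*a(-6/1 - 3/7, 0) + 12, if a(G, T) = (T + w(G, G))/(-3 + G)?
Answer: 61674/77 ≈ 800.96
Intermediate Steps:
w(P, D) = (D + P)² (w(P, D) = (D + P)*(D + P) = (D + P)²)
a(G, T) = (T + 4*G²)/(-3 + G) (a(G, T) = (T + (G + G)²)/(-3 + G) = (T + (2*G)²)/(-3 + G) = (T + 4*G²)/(-3 + G))
-45*a(-6/1 - 3/7, 0) + 12 = -45*(0 + 4*(-6/1 - 3/7)²)/(-3 + (-6/1 - 3/7)) + 12 = -45*(0 + 4*(-6*1 - 3*⅐)²)/(-3 + (-6*1 - 3*⅐)) + 12 = -45*(0 + 4*(-6 - 3/7)²)/(-3 + (-6 - 3/7)) + 12 = -45*(0 + 4*(-45/7)²)/(-3 - 45/7) + 12 = -45*(0 + 4*(2025/49))/(-66/7) + 12 = -(-105)*(0 + 8100/49)/22 + 12 = -(-105)*8100/(22*49) + 12 = -45*(-1350/77) + 12 = 60750/77 + 12 = 61674/77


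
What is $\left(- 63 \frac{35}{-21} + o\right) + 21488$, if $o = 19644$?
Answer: $41237$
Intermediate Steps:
$\left(- 63 \frac{35}{-21} + o\right) + 21488 = \left(- 63 \frac{35}{-21} + 19644\right) + 21488 = \left(- 63 \cdot 35 \left(- \frac{1}{21}\right) + 19644\right) + 21488 = \left(\left(-63\right) \left(- \frac{5}{3}\right) + 19644\right) + 21488 = \left(105 + 19644\right) + 21488 = 19749 + 21488 = 41237$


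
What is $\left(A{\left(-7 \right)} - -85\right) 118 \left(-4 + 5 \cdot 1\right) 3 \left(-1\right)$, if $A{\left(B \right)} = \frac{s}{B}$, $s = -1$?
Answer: $- \frac{210984}{7} \approx -30141.0$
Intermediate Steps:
$A{\left(B \right)} = - \frac{1}{B}$
$\left(A{\left(-7 \right)} - -85\right) 118 \left(-4 + 5 \cdot 1\right) 3 \left(-1\right) = \left(- \frac{1}{-7} - -85\right) 118 \left(-4 + 5 \cdot 1\right) 3 \left(-1\right) = \left(\left(-1\right) \left(- \frac{1}{7}\right) + 85\right) 118 \left(-4 + 5\right) 3 \left(-1\right) = \left(\frac{1}{7} + 85\right) 118 \cdot 1 \cdot 3 \left(-1\right) = \frac{596}{7} \cdot 118 \cdot 3 \left(-1\right) = \frac{70328}{7} \left(-3\right) = - \frac{210984}{7}$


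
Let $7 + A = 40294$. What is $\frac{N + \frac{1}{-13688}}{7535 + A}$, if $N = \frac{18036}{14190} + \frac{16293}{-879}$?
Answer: $- \frac{163757861161}{453593160133520} \approx -0.00036102$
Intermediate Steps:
$A = 40287$ ($A = -7 + 40294 = 40287$)
$N = - \frac{11963557}{692945}$ ($N = 18036 \cdot \frac{1}{14190} + 16293 \left(- \frac{1}{879}\right) = \frac{3006}{2365} - \frac{5431}{293} = - \frac{11963557}{692945} \approx -17.265$)
$\frac{N + \frac{1}{-13688}}{7535 + A} = \frac{- \frac{11963557}{692945} + \frac{1}{-13688}}{7535 + 40287} = \frac{- \frac{11963557}{692945} - \frac{1}{13688}}{47822} = \left(- \frac{163757861161}{9485031160}\right) \frac{1}{47822} = - \frac{163757861161}{453593160133520}$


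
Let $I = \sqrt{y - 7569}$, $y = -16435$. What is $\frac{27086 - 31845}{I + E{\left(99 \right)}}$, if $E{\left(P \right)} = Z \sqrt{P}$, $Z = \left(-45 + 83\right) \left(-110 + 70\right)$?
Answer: $\frac{4759}{2 \left(2280 \sqrt{11} - i \sqrt{6001}\right)} \approx 0.31464 + 0.0032232 i$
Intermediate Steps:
$Z = -1520$ ($Z = 38 \left(-40\right) = -1520$)
$E{\left(P \right)} = - 1520 \sqrt{P}$
$I = 2 i \sqrt{6001}$ ($I = \sqrt{-16435 - 7569} = \sqrt{-24004} = 2 i \sqrt{6001} \approx 154.93 i$)
$\frac{27086 - 31845}{I + E{\left(99 \right)}} = \frac{27086 - 31845}{2 i \sqrt{6001} - 1520 \sqrt{99}} = - \frac{4759}{2 i \sqrt{6001} - 1520 \cdot 3 \sqrt{11}} = - \frac{4759}{2 i \sqrt{6001} - 4560 \sqrt{11}} = - \frac{4759}{- 4560 \sqrt{11} + 2 i \sqrt{6001}}$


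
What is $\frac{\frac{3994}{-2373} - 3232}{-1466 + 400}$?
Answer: $\frac{3836765}{1264809} \approx 3.0335$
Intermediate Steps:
$\frac{\frac{3994}{-2373} - 3232}{-1466 + 400} = \frac{3994 \left(- \frac{1}{2373}\right) - 3232}{-1066} = \left(- \frac{3994}{2373} - 3232\right) \left(- \frac{1}{1066}\right) = \left(- \frac{7673530}{2373}\right) \left(- \frac{1}{1066}\right) = \frac{3836765}{1264809}$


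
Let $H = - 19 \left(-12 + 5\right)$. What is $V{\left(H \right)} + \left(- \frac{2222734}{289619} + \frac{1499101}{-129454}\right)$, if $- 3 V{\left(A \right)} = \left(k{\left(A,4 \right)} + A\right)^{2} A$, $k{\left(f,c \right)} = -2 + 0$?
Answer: $- \frac{85575165440756003}{112477014078} \approx -7.6082 \cdot 10^{5}$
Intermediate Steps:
$k{\left(f,c \right)} = -2$
$H = 133$ ($H = \left(-19\right) \left(-7\right) = 133$)
$V{\left(A \right)} = - \frac{A \left(-2 + A\right)^{2}}{3}$ ($V{\left(A \right)} = - \frac{\left(-2 + A\right)^{2} A}{3} = - \frac{A \left(-2 + A\right)^{2}}{3}$)
$V{\left(H \right)} + \left(- \frac{2222734}{289619} + \frac{1499101}{-129454}\right) = \left(- \frac{1}{3}\right) 133 \left(-2 + 133\right)^{2} + \left(- \frac{2222734}{289619} + \frac{1499101}{-129454}\right) = \left(- \frac{1}{3}\right) 133 \cdot 131^{2} + \left(\left(-2222734\right) \frac{1}{289619} + 1499101 \left(- \frac{1}{129454}\right)\right) = \left(- \frac{1}{3}\right) 133 \cdot 17161 - \frac{721909939755}{37492338026} = - \frac{2282413}{3} - \frac{721909939755}{37492338026} = - \frac{85575165440756003}{112477014078}$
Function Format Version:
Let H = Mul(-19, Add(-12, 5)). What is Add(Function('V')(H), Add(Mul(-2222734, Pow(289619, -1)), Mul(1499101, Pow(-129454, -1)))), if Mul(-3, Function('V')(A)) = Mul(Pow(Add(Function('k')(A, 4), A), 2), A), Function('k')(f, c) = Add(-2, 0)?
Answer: Rational(-85575165440756003, 112477014078) ≈ -7.6082e+5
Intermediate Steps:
Function('k')(f, c) = -2
H = 133 (H = Mul(-19, -7) = 133)
Function('V')(A) = Mul(Rational(-1, 3), A, Pow(Add(-2, A), 2)) (Function('V')(A) = Mul(Rational(-1, 3), Mul(Pow(Add(-2, A), 2), A)) = Mul(Rational(-1, 3), Mul(A, Pow(Add(-2, A), 2))) = Mul(Rational(-1, 3), A, Pow(Add(-2, A), 2)))
Add(Function('V')(H), Add(Mul(-2222734, Pow(289619, -1)), Mul(1499101, Pow(-129454, -1)))) = Add(Mul(Rational(-1, 3), 133, Pow(Add(-2, 133), 2)), Add(Mul(-2222734, Pow(289619, -1)), Mul(1499101, Pow(-129454, -1)))) = Add(Mul(Rational(-1, 3), 133, Pow(131, 2)), Add(Mul(-2222734, Rational(1, 289619)), Mul(1499101, Rational(-1, 129454)))) = Add(Mul(Rational(-1, 3), 133, 17161), Add(Rational(-2222734, 289619), Rational(-1499101, 129454))) = Add(Rational(-2282413, 3), Rational(-721909939755, 37492338026)) = Rational(-85575165440756003, 112477014078)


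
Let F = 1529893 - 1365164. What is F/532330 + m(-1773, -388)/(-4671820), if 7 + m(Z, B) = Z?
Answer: 38526589209/124347497030 ≈ 0.30983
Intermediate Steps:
F = 164729
m(Z, B) = -7 + Z
F/532330 + m(-1773, -388)/(-4671820) = 164729/532330 + (-7 - 1773)/(-4671820) = 164729*(1/532330) - 1780*(-1/4671820) = 164729/532330 + 89/233591 = 38526589209/124347497030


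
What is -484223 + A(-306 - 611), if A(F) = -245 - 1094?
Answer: -485562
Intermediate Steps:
A(F) = -1339
-484223 + A(-306 - 611) = -484223 - 1339 = -485562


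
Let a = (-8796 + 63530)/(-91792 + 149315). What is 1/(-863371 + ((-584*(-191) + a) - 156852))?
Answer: -57523/52269887383 ≈ -1.1005e-6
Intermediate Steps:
a = 54734/57523 ≈ 0.95152
1/(-863371 + ((-584*(-191) + a) - 156852)) = 1/(-863371 + ((-584*(-191) + 54734/57523) - 156852)) = 1/(-863371 + ((111544 + 54734/57523) - 156852)) = 1/(-863371 + (6416400246/57523 - 156852)) = 1/(-863371 - 2606197350/57523) = 1/(-52269887383/57523) = -57523/52269887383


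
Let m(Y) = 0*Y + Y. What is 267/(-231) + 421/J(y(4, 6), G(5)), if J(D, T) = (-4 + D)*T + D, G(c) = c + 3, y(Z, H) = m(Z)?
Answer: 32061/308 ≈ 104.09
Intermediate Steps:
m(Y) = Y (m(Y) = 0 + Y = Y)
y(Z, H) = Z
G(c) = 3 + c
J(D, T) = D + T*(-4 + D) (J(D, T) = T*(-4 + D) + D = D + T*(-4 + D))
267/(-231) + 421/J(y(4, 6), G(5)) = 267/(-231) + 421/(4 - 4*(3 + 5) + 4*(3 + 5)) = 267*(-1/231) + 421/(4 - 4*8 + 4*8) = -89/77 + 421/(4 - 32 + 32) = -89/77 + 421/4 = 32061/308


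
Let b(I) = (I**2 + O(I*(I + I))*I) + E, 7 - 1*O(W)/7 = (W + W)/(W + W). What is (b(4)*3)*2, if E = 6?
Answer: 1140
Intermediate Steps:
O(W) = 42 (O(W) = 49 - 7*(W + W)/(W + W) = 49 - 7*2*W/(2*W) = 49 - 7*2*W*1/(2*W) = 49 - 7*1 = 49 - 7 = 42)
b(I) = 6 + I**2 + 42*I (b(I) = (I**2 + 42*I) + 6 = 6 + I**2 + 42*I)
(b(4)*3)*2 = ((6 + 4**2 + 42*4)*3)*2 = ((6 + 16 + 168)*3)*2 = (190*3)*2 = 570*2 = 1140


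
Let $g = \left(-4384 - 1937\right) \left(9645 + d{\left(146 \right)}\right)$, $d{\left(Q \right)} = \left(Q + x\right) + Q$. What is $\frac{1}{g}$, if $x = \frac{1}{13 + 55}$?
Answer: $- \frac{68}{4271207157} \approx -1.5921 \cdot 10^{-8}$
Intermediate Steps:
$x = \frac{1}{68} \approx 0.014706$
$d{\left(Q \right)} = \frac{1}{68} + 2 Q$ ($d{\left(Q \right)} = \left(Q + \frac{1}{68}\right) + Q = \left(\frac{1}{68} + Q\right) + Q = \frac{1}{68} + 2 Q$)
$g = - \frac{4271207157}{68}$ ($g = \left(-4384 - 1937\right) \left(9645 + \left(\frac{1}{68} + 2 \cdot 146\right)\right) = - 6321 \left(9645 + \left(\frac{1}{68} + 292\right)\right) = - 6321 \left(9645 + \frac{19857}{68}\right) = \left(-6321\right) \frac{675717}{68} = - \frac{4271207157}{68} \approx -6.2812 \cdot 10^{7}$)
$\frac{1}{g} = \frac{1}{- \frac{4271207157}{68}} = - \frac{68}{4271207157}$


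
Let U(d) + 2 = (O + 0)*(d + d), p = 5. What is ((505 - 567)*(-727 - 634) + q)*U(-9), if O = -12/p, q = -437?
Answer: 3458534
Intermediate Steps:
O = -12/5 ≈ -2.4000
U(d) = -2 - 24*d/5 (U(d) = -2 + (-12/5 + 0)*(d + d) = -2 - 24*d/5)
((505 - 567)*(-727 - 634) + q)*U(-9) = ((505 - 567)*(-727 - 634) - 437)*(-2 - 24/5*(-9)) = (-62*(-1361) - 437)*(-2 + 216/5) = (84382 - 437)*(206/5) = 83945*(206/5) = 3458534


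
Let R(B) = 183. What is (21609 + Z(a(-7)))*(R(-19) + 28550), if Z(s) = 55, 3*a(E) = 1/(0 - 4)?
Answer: 622471712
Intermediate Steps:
a(E) = -1/12 (a(E) = 1/(3*(0 - 4)) = (⅓)/(-4) = (⅓)*(-¼) = -1/12)
(21609 + Z(a(-7)))*(R(-19) + 28550) = (21609 + 55)*(183 + 28550) = 21664*28733 = 622471712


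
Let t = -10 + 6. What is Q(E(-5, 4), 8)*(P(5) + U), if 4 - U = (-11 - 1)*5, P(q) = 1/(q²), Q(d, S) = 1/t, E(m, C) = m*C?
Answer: -1601/100 ≈ -16.010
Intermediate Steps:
t = -4
E(m, C) = C*m
Q(d, S) = -¼ (Q(d, S) = 1/(-4) = -¼)
P(q) = q⁻²
U = 64 (U = 4 - (-11 - 1)*5 = 4 - (-12)*5 = 4 - 1*(-60) = 4 + 60 = 64)
Q(E(-5, 4), 8)*(P(5) + U) = -(5⁻² + 64)/4 = -(1/25 + 64)/4 = -¼*1601/25 = -1601/100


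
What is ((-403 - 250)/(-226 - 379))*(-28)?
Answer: -18284/605 ≈ -30.221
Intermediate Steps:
((-403 - 250)/(-226 - 379))*(-28) = -653/(-605)*(-28) = -653*(-1/605)*(-28) = (653/605)*(-28) = -18284/605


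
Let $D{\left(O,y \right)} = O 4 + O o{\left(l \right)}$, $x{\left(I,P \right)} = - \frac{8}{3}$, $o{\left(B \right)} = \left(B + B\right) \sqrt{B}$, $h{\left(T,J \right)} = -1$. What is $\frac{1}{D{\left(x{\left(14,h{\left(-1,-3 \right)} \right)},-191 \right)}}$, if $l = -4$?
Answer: $- \frac{3}{544} - \frac{3 i}{136} \approx -0.0055147 - 0.022059 i$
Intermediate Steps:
$o{\left(B \right)} = 2 B^{\frac{3}{2}}$ ($o{\left(B \right)} = 2 B \sqrt{B} = 2 B^{\frac{3}{2}}$)
$x{\left(I,P \right)} = - \frac{8}{3}$ ($x{\left(I,P \right)} = \left(-8\right) \frac{1}{3} = - \frac{8}{3}$)
$D{\left(O,y \right)} = 4 O - 16 i O$ ($D{\left(O,y \right)} = O 4 + O 2 \left(-4\right)^{\frac{3}{2}} = 4 O + O 2 \left(- 8 i\right) = 4 O + O \left(- 16 i\right) = 4 O - 16 i O$)
$\frac{1}{D{\left(x{\left(14,h{\left(-1,-3 \right)} \right)},-191 \right)}} = \frac{1}{\left(- \frac{8}{3}\right) \left(4 - 16 i\right)} = \frac{1}{- \frac{32}{3} + \frac{128 i}{3}} = \frac{9 \left(- \frac{32}{3} - \frac{128 i}{3}\right)}{17408}$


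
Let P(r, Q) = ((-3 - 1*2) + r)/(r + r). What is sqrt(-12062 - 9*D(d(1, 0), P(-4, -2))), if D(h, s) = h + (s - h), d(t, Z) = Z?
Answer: I*sqrt(193154)/4 ≈ 109.87*I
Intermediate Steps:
P(r, Q) = (-5 + r)/(2*r) (P(r, Q) = ((-3 - 2) + r)/((2*r)) = (-5 + r)*(1/(2*r)) = (-5 + r)/(2*r))
D(h, s) = s
sqrt(-12062 - 9*D(d(1, 0), P(-4, -2))) = sqrt(-12062 - 9*(-5 - 4)/(2*(-4))) = sqrt(-12062 - 9*(-1)*(-9)/(2*4)) = sqrt(-12062 - 9*9/8) = sqrt(-12062 - 81/8) = sqrt(-96577/8) = I*sqrt(193154)/4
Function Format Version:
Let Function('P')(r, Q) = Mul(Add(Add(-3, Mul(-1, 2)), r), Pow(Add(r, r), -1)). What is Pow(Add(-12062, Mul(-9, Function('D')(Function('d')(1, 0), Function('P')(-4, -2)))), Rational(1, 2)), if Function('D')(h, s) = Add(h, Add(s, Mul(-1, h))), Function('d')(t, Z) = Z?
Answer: Mul(Rational(1, 4), I, Pow(193154, Rational(1, 2))) ≈ Mul(109.87, I)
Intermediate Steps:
Function('P')(r, Q) = Mul(Rational(1, 2), Pow(r, -1), Add(-5, r)) (Function('P')(r, Q) = Mul(Add(Add(-3, -2), r), Pow(Mul(2, r), -1)) = Mul(Add(-5, r), Mul(Rational(1, 2), Pow(r, -1))) = Mul(Rational(1, 2), Pow(r, -1), Add(-5, r)))
Function('D')(h, s) = s
Pow(Add(-12062, Mul(-9, Function('D')(Function('d')(1, 0), Function('P')(-4, -2)))), Rational(1, 2)) = Pow(Add(-12062, Mul(-9, Mul(Rational(1, 2), Pow(-4, -1), Add(-5, -4)))), Rational(1, 2)) = Pow(Add(-12062, Mul(-9, Mul(Rational(1, 2), Rational(-1, 4), -9))), Rational(1, 2)) = Pow(Add(-12062, Mul(-9, Rational(9, 8))), Rational(1, 2)) = Pow(Add(-12062, Rational(-81, 8)), Rational(1, 2)) = Pow(Rational(-96577, 8), Rational(1, 2)) = Mul(Rational(1, 4), I, Pow(193154, Rational(1, 2)))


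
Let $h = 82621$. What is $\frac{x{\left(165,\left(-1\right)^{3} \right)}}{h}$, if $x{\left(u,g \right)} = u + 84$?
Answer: $\frac{249}{82621} \approx 0.0030138$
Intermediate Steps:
$x{\left(u,g \right)} = 84 + u$
$\frac{x{\left(165,\left(-1\right)^{3} \right)}}{h} = \frac{84 + 165}{82621} = 249 \cdot \frac{1}{82621} = \frac{249}{82621}$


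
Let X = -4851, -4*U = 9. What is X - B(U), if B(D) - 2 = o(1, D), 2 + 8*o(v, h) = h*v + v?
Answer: -155283/32 ≈ -4852.6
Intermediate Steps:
U = -9/4 (U = -1/4*9 = -9/4 ≈ -2.2500)
o(v, h) = -1/4 + v/8 + h*v/8 (o(v, h) = -1/4 + (h*v + v)/8 = -1/4 + (v + h*v)/8 = -1/4 + (v/8 + h*v/8) = -1/4 + v/8 + h*v/8)
B(D) = 15/8 + D/8 (B(D) = 2 + (-1/4 + (1/8)*1 + (1/8)*D*1) = 2 + (-1/4 + 1/8 + D/8) = 2 + (-1/8 + D/8) = 15/8 + D/8)
X - B(U) = -4851 - (15/8 + (1/8)*(-9/4)) = -4851 - (15/8 - 9/32) = -4851 - 1*51/32 = -4851 - 51/32 = -155283/32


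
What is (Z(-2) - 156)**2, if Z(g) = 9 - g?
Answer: 21025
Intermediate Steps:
(Z(-2) - 156)**2 = ((9 - 1*(-2)) - 156)**2 = ((9 + 2) - 156)**2 = (11 - 156)**2 = (-145)**2 = 21025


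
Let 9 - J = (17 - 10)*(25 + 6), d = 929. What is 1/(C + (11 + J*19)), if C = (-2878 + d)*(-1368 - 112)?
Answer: 1/2880579 ≈ 3.4715e-7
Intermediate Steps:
C = 2884520 (C = (-2878 + 929)*(-1368 - 112) = -1949*(-1480) = 2884520)
J = -208 (J = 9 - (17 - 10)*(25 + 6) = 9 - 7*31 = 9 - 1*217 = 9 - 217 = -208)
1/(C + (11 + J*19)) = 1/(2884520 + (11 - 208*19)) = 1/(2884520 + (11 - 3952)) = 1/(2884520 - 3941) = 1/2880579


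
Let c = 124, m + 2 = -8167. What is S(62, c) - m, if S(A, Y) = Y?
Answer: 8293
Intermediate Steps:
m = -8169 (m = -2 - 8167 = -8169)
S(62, c) - m = 124 - 1*(-8169) = 124 + 8169 = 8293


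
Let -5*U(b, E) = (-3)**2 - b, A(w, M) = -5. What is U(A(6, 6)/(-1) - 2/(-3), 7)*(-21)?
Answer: 14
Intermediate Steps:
U(b, E) = -9/5 + b/5 (U(b, E) = -((-3)**2 - b)/5 = -(9 - b)/5 = -9/5 + b/5)
U(A(6, 6)/(-1) - 2/(-3), 7)*(-21) = (-9/5 + (-5/(-1) - 2/(-3))/5)*(-21) = (-9/5 + (-5*(-1) - 2*(-1/3))/5)*(-21) = (-9/5 + (5 + 2/3)/5)*(-21) = (-9/5 + (1/5)*(17/3))*(-21) = (-9/5 + 17/15)*(-21) = -2/3*(-21) = 14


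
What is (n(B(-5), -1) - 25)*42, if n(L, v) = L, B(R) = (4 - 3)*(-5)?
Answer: -1260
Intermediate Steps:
B(R) = -5 (B(R) = 1*(-5) = -5)
(n(B(-5), -1) - 25)*42 = (-5 - 25)*42 = -30*42 = -1260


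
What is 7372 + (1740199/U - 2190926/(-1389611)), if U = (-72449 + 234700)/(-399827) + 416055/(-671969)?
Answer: -646879338473863043093335/382667832026990144 ≈ -1.6904e+6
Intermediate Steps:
U = -275377664704/268671349363 (U = 162251*(-1/399827) + 416055*(-1/671969) = -162251/399827 - 416055/671969 = -275377664704/268671349363 ≈ -1.0250)
7372 + (1740199/U - 2190926/(-1389611)) = 7372 + (1740199/(-275377664704/268671349363) - 2190926/(-1389611)) = 7372 + (1740199*(-268671349363/275377664704) - 2190926*(-1/1389611)) = 7372 + (-467541613490143237/275377664704 + 2190926/1389611) = 7372 - 649700365731566014434903/382667832026990144 = -646879338473863043093335/382667832026990144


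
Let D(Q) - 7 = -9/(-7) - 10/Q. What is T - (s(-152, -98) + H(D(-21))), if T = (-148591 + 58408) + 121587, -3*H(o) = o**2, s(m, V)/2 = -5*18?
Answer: 41819488/1323 ≈ 31610.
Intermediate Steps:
s(m, V) = -180 (s(m, V) = 2*(-5*18) = 2*(-90) = -180)
D(Q) = 58/7 - 10/Q (D(Q) = 7 + (-9/(-7) - 10/Q) = 7 + (-9*(-1/7) - 10/Q) = 7 + (9/7 - 10/Q) = 58/7 - 10/Q)
H(o) = -o**2/3
T = 31404 (T = -90183 + 121587 = 31404)
T - (s(-152, -98) + H(D(-21))) = 31404 - (-180 - (58/7 - 10/(-21))**2/3) = 31404 - (-180 - (58/7 - 10*(-1/21))**2/3) = 31404 - (-180 - (58/7 + 10/21)**2/3) = 31404 - (-180 - (184/21)**2/3) = 31404 - (-180 - 1/3*33856/441) = 31404 - (-180 - 33856/1323) = 31404 - 1*(-271996/1323) = 31404 + 271996/1323 = 41819488/1323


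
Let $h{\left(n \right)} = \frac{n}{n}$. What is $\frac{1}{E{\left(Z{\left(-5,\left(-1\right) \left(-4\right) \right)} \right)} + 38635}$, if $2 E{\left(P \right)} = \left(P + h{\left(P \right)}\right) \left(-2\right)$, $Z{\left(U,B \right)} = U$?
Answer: $\frac{1}{38639} \approx 2.5881 \cdot 10^{-5}$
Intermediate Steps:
$h{\left(n \right)} = 1$
$E{\left(P \right)} = -1 - P$ ($E{\left(P \right)} = \frac{\left(P + 1\right) \left(-2\right)}{2} = \frac{\left(1 + P\right) \left(-2\right)}{2} = \frac{-2 - 2 P}{2} = -1 - P$)
$\frac{1}{E{\left(Z{\left(-5,\left(-1\right) \left(-4\right) \right)} \right)} + 38635} = \frac{1}{\left(-1 - -5\right) + 38635} = \frac{1}{\left(-1 + 5\right) + 38635} = \frac{1}{4 + 38635} = \frac{1}{38639}$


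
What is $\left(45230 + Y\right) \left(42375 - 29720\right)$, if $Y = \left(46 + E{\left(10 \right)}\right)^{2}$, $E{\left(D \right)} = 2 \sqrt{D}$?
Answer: $599669830 + 2328520 \sqrt{10} \approx 6.0703 \cdot 10^{8}$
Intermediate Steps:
$Y = \left(46 + 2 \sqrt{10}\right)^{2} \approx 2737.9$
$\left(45230 + Y\right) \left(42375 - 29720\right) = \left(45230 + \left(2156 + 184 \sqrt{10}\right)\right) \left(42375 - 29720\right) = \left(47386 + 184 \sqrt{10}\right) 12655 = 599669830 + 2328520 \sqrt{10}$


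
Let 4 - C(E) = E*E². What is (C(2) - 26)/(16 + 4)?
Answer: -3/2 ≈ -1.5000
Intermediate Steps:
C(E) = 4 - E³ (C(E) = 4 - E*E² = 4 - E³)
(C(2) - 26)/(16 + 4) = ((4 - 1*2³) - 26)/(16 + 4) = ((4 - 1*8) - 26)/20 = ((4 - 8) - 26)/20 = (-4 - 26)/20 = (1/20)*(-30) = -3/2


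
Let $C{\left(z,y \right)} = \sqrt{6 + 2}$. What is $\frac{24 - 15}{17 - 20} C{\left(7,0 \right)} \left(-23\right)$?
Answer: $138 \sqrt{2} \approx 195.16$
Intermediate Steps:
$C{\left(z,y \right)} = 2 \sqrt{2}$ ($C{\left(z,y \right)} = \sqrt{8} = 2 \sqrt{2}$)
$\frac{24 - 15}{17 - 20} C{\left(7,0 \right)} \left(-23\right) = \frac{24 - 15}{17 - 20} \cdot 2 \sqrt{2} \left(-23\right) = \frac{9}{-3} \cdot 2 \sqrt{2} \left(-23\right) = 9 \left(- \frac{1}{3}\right) 2 \sqrt{2} \left(-23\right) = - 3 \cdot 2 \sqrt{2} \left(-23\right) = - 6 \sqrt{2} \left(-23\right) = 138 \sqrt{2}$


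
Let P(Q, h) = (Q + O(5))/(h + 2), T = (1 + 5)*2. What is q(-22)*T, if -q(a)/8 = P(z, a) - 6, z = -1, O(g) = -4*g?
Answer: 2376/5 ≈ 475.20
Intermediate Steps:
T = 12 (T = 6*2 = 12)
P(Q, h) = (-20 + Q)/(2 + h) (P(Q, h) = (Q - 4*5)/(h + 2) = (Q - 20)/(2 + h) = (-20 + Q)/(2 + h))
q(a) = 48 + 168/(2 + a) (q(a) = -8*((-20 - 1)/(2 + a) - 6) = -8*(-21/(2 + a) - 6) = -8*(-6 - 21/(2 + a)) = 48 + 168/(2 + a))
q(-22)*T = (24*(11 + 2*(-22))/(2 - 22))*12 = (24*(11 - 44)/(-20))*12 = (24*(-1/20)*(-33))*12 = (198/5)*12 = 2376/5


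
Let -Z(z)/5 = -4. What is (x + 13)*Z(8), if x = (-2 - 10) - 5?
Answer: -80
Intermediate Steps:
x = -17 (x = -12 - 5 = -17)
Z(z) = 20 (Z(z) = -5*(-4) = 20)
(x + 13)*Z(8) = (-17 + 13)*20 = -4*20 = -80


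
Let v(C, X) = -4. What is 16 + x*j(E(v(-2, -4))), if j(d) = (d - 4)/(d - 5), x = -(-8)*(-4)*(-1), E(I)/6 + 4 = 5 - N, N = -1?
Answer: 368/7 ≈ 52.571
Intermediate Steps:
E(I) = 12 (E(I) = -24 + 6*(5 - 1*(-1)) = -24 + 6*(5 + 1) = -24 + 6*6 = -24 + 36 = 12)
x = 32 (x = -2*16*(-1) = -32*(-1) = 32)
j(d) = (-4 + d)/(-5 + d)
16 + x*j(E(v(-2, -4))) = 16 + 32*((-4 + 12)/(-5 + 12)) = 16 + 32*(8/7) = 16 + 256/7 = 368/7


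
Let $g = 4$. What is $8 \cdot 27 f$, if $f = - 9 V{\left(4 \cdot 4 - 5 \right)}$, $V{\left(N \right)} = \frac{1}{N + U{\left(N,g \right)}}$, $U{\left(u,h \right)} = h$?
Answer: $- \frac{648}{5} \approx -129.6$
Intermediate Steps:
$V{\left(N \right)} = \frac{1}{4 + N}$ ($V{\left(N \right)} = \frac{1}{N + 4} = \frac{1}{4 + N}$)
$f = - \frac{3}{5}$ ($f = - \frac{9}{4 + \left(4 \cdot 4 - 5\right)} = - \frac{9}{4 + \left(16 - 5\right)} = - \frac{9}{4 + 11} = - \frac{9}{15} = \left(-9\right) \frac{1}{15} = - \frac{3}{5} \approx -0.6$)
$8 \cdot 27 f = 8 \cdot 27 \left(- \frac{3}{5}\right) = 216 \left(- \frac{3}{5}\right) = - \frac{648}{5}$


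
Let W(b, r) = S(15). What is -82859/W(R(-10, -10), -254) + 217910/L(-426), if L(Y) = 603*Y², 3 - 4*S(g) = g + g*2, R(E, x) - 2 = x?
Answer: 431774522767/54715014 ≈ 7891.3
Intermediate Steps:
R(E, x) = 2 + x
S(g) = ¾ - 3*g/4 (S(g) = ¾ - (g + g*2)/4 = ¾ - (g + 2*g)/4 = ¾ - 3*g/4)
W(b, r) = -21/2 (W(b, r) = ¾ - ¾*15 = ¾ - 45/4 = -21/2)
-82859/W(R(-10, -10), -254) + 217910/L(-426) = -82859/(-21/2) + 217910/((603*(-426)²)) = -82859*(-2/21) + 217910/((603*181476)) = 23674/3 + 217910/109430028 = 23674/3 + 217910*(1/109430028) = 23674/3 + 108955/54715014 = 431774522767/54715014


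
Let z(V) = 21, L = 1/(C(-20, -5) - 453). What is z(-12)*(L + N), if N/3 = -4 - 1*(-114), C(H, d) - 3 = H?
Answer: 3257079/470 ≈ 6930.0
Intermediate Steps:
C(H, d) = 3 + H
N = 330 (N = 3*(-4 - 1*(-114)) = 3*(-4 + 114) = 3*110 = 330)
L = -1/470 (L = 1/((3 - 20) - 453) = 1/(-17 - 453) = 1/(-470) = -1/470 ≈ -0.0021277)
z(-12)*(L + N) = 21*(-1/470 + 330) = 21*(155099/470) = 3257079/470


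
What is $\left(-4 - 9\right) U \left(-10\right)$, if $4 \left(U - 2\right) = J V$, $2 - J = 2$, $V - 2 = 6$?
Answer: $260$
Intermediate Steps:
$V = 8$ ($V = 2 + 6 = 8$)
$J = 0$ ($J = 2 - 2 = 0$)
$U = 2$ ($U = 2 + \frac{0 \cdot 8}{4} = 2 + \frac{1}{4} \cdot 0 = 2 + 0 = 2$)
$\left(-4 - 9\right) U \left(-10\right) = \left(-4 - 9\right) 2 \left(-10\right) = \left(-13\right) 2 \left(-10\right) = \left(-26\right) \left(-10\right) = 260$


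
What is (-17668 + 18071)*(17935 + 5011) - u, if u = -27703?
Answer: 9274941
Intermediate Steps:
(-17668 + 18071)*(17935 + 5011) - u = (-17668 + 18071)*(17935 + 5011) - 1*(-27703) = 403*22946 + 27703 = 9247238 + 27703 = 9274941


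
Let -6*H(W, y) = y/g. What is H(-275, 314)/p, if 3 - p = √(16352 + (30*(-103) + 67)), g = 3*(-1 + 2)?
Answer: 157/39960 + 157*√1481/39960 ≈ 0.15513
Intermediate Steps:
g = 3 (g = 3*1 = 3)
H(W, y) = -y/18 (H(W, y) = -y/(6*3) = -y/18)
p = 3 - 3*√1481 (p = 3 - √(16352 + (30*(-103) + 67)) = 3 - √(16352 + (-3090 + 67)) = 3 - √(16352 - 3023) = 3 - √13329 = 3 - 3*√1481 ≈ -112.45)
H(-275, 314)/p = (-1/18*314)/(3 - 3*√1481) = -157/(9*(3 - 3*√1481))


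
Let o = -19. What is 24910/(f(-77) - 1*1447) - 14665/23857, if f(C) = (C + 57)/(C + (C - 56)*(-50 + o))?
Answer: -140025830770/7853557401 ≈ -17.830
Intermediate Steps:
f(C) = (57 + C)/(3864 - 68*C) (f(C) = (C + 57)/(C + (C - 56)*(-50 - 19)) = (57 + C)/(C + (-56 + C)*(-69)) = (57 + C)/(C + (3864 - 69*C)) = (57 + C)/(3864 - 68*C))
24910/(f(-77) - 1*1447) - 14665/23857 = 24910/((57 - 77)/(4*(966 - 17*(-77))) - 1*1447) - 14665/23857 = 24910/((1/4)*(-20)/(966 + 1309) - 1447) - 14665*1/23857 = 24910/((1/4)*(-20)/2275 - 1447) - 14665/23857 = 24910/((1/4)*(1/2275)*(-20) - 1447) - 14665/23857 = 24910/(-1/455 - 1447) - 14665/23857 = 24910/(-658386/455) - 14665/23857 = 24910*(-455/658386) - 14665/23857 = -5667025/329193 - 14665/23857 = -140025830770/7853557401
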